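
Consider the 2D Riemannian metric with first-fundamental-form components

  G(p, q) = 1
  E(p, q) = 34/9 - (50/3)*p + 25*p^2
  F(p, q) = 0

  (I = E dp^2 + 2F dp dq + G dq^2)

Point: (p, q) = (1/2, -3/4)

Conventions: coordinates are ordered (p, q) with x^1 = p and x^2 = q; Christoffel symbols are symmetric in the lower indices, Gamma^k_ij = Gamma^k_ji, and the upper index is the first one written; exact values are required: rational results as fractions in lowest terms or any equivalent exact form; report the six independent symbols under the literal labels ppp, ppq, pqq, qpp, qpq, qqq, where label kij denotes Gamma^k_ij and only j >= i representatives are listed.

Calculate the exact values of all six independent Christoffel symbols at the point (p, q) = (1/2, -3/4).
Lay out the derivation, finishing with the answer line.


E = 61/36, F = 0, G = 1 at the point
E_p = 25/3, E_q = 0, F_p = 0, F_q = 0, G_p = 0, G_q = 0
EG - F^2 = 61/36;  g^inv = (36/61) * [[1, 0], [0, 61/36]]
first-kind symbols [ij,l] = (1/2)(d_i g_jl + d_j g_il - d_l g_ij): [pp,p] = E_p/2 = 25/6, [pp,q] = F_p - E_q/2 = 0, [pq,p] = E_q/2 = 0, [pq,q] = G_p/2 = 0, [qq,p] = F_q - G_p/2 = 0, [qq,q] = G_q/2 = 0
Gamma^p_ij = (G*[ij,p] - F*[ij,q])/(EG - F^2), Gamma^q_ij = (E*[ij,q] - F*[ij,p])/(EG - F^2)

Answer: Gamma_ppp = 150/61, Gamma_ppq = 0, Gamma_pqq = 0, Gamma_qpp = 0, Gamma_qpq = 0, Gamma_qqq = 0


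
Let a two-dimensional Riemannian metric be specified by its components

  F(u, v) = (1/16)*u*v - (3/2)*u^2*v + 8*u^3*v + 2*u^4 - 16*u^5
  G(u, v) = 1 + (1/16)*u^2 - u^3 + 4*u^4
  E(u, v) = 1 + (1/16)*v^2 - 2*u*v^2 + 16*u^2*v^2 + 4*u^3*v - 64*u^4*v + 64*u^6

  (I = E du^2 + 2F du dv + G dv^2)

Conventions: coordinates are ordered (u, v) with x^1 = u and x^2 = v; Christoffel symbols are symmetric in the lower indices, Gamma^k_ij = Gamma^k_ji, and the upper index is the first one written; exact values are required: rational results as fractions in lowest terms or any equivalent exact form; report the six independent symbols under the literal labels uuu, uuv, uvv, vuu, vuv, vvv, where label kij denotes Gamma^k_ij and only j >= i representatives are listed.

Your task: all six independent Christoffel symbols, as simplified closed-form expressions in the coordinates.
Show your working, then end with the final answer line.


E = 1 + (1/16)*v^2 - 2*u*v^2 + 16*u^2*v^2 + 4*u^3*v - 64*u^4*v + 64*u^6; F = (1/16)*u*v - (3/2)*u^2*v + 8*u^3*v + 2*u^4 - 16*u^5; G = 1 + (1/16)*u^2 - u^3 + 4*u^4
Gamma^k_ij = (1/2) g^{kl} (d_i g_jl + d_j g_il - d_l g_ij), with g^inv = (1/(EG-F^2)) [[G, -F], [-F, E]]
first partials: E_u = -2*v^2 + 32*u*v^2 + 12*u^2*v - 256*u^3*v + 384*u^5, E_v = (1/8)*v - 4*u*v + 32*u^2*v + 4*u^3 - 64*u^4, F_u = (1/16)*v - 3*u*v + 24*u^2*v + 8*u^3 - 80*u^4, F_v = (1/16)*u - (3/2)*u^2 + 8*u^3, G_u = (1/8)*u - 3*u^2 + 16*u^3, G_v = 0
D = EG - F^2 = 1 + (1/16)*v^2 + (1/16)*u^2 - 2*u*v^2 - u^3 + 16*u^2*v^2 + 4*u^3*v + 4*u^4 - 64*u^4*v + 64*u^6
expanded: Gamma^u_uu = (G E_u - 2F F_u + F E_v)/(2D), Gamma^u_uv = (G E_v - F G_u)/(2D), Gamma^u_vv = (2G F_v - G G_u - F G_v)/(2D), Gamma^v_uu = (2E F_u - E E_v - F E_u)/(2D), Gamma^v_uv = (E G_u - F E_v)/(2D), Gamma^v_vv = (E G_v - 2F F_v + F G_u)/(2D); substitute and cancel common factors

Answer: Gamma_uuu = (3072*u^5 - 2048*u^3*v + 96*u^2*v + 256*u*v^2 - 16*v^2)/(1024*u^6 - 1024*u^4*v + 64*u^4 + 64*u^3*v - 16*u^3 + 256*u^2*v^2 + u^2 - 32*u*v^2 + v^2 + 16), Gamma_uuv = (-512*u^4 + 32*u^3 + 256*u^2*v - 32*u*v + v)/(1024*u^6 - 1024*u^4*v + 64*u^4 + 64*u^3*v - 16*u^3 + 256*u^2*v^2 + u^2 - 32*u*v^2 + v^2 + 16), Gamma_uvv = 0, Gamma_vuu = (-768*u^4 + 96*u^3 + 128*u^2*v - 16*u*v)/(1024*u^6 - 1024*u^4*v + 64*u^4 + 64*u^3*v - 16*u^3 + 256*u^2*v^2 + u^2 - 32*u*v^2 + v^2 + 16), Gamma_vuv = (128*u^3 - 24*u^2 + u)/(1024*u^6 - 1024*u^4*v + 64*u^4 + 64*u^3*v - 16*u^3 + 256*u^2*v^2 + u^2 - 32*u*v^2 + v^2 + 16), Gamma_vvv = 0


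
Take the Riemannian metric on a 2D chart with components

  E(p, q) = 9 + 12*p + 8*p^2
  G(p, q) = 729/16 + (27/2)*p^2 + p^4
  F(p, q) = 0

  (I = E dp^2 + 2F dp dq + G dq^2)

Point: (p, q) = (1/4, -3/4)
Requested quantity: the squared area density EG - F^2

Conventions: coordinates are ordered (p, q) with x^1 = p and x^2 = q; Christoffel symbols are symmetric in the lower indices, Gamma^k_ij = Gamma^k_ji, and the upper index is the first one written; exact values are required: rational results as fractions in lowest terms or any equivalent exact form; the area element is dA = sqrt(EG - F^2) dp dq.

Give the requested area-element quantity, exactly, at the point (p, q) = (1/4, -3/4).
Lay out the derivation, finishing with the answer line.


E = 25/2, F = 0, G = 11881/256; EG - F^2 = 297025/512

Answer: EG - F^2 = 297025/512


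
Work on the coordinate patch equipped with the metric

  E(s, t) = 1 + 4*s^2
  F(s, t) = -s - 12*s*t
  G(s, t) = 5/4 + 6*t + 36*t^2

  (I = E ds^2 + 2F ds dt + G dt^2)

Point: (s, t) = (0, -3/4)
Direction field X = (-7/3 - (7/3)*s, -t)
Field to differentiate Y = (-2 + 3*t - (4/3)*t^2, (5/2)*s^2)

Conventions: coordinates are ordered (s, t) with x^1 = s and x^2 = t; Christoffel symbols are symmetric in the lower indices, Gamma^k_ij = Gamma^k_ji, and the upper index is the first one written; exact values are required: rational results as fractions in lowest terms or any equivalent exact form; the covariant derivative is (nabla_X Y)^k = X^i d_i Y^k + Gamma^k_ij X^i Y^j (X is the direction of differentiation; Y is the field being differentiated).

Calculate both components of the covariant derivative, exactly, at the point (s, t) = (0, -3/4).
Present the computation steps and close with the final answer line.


E = 1, F = 0, G = 17 at the point
E_s = 0, E_t = 0, F_s = 8, F_t = 0, G_s = 0, G_t = -48
EG - F^2 = 17;  g^inv = (1/17) * [[17, 0], [0, 1]]
first-kind symbols [ij,l] = (1/2)(d_i g_jl + d_j g_il - d_l g_ij): [ss,s] = E_s/2 = 0, [ss,t] = F_s - E_t/2 = 8, [st,s] = E_t/2 = 0, [st,t] = G_s/2 = 0, [tt,s] = F_t - G_s/2 = 0, [tt,t] = G_t/2 = -24
Gamma^s_ij = (G*[ij,s] - F*[ij,t])/(EG - F^2), Gamma^t_ij = (E*[ij,t] - F*[ij,s])/(EG - F^2)
Gamma_sss = 0, Gamma_sst = 0, Gamma_stt = 0, Gamma_tss = 8/17, Gamma_tst = 0, Gamma_ttt = -24/17
X = (-7/3, 3/4), Y = (-5, 0) at the point

Answer: (nabla_X Y)^s = 15/4, (nabla_X Y)^t = 280/51


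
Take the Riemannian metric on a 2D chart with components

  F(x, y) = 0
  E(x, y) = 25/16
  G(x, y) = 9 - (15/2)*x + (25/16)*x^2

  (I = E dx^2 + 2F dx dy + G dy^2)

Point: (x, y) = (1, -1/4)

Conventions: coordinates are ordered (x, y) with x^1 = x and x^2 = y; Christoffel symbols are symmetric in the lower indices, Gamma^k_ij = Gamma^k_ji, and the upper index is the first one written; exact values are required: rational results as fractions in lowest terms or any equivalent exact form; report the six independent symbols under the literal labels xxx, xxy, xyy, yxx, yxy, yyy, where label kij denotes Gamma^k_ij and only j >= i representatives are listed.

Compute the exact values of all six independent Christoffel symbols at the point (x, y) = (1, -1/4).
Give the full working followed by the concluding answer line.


E = 25/16, F = 0, G = 49/16 at the point
E_x = 0, E_y = 0, F_x = 0, F_y = 0, G_x = -35/8, G_y = 0
EG - F^2 = 1225/256;  g^inv = (256/1225) * [[49/16, 0], [0, 25/16]]
first-kind symbols [ij,l] = (1/2)(d_i g_jl + d_j g_il - d_l g_ij): [xx,x] = E_x/2 = 0, [xx,y] = F_x - E_y/2 = 0, [xy,x] = E_y/2 = 0, [xy,y] = G_x/2 = -35/16, [yy,x] = F_y - G_x/2 = 35/16, [yy,y] = G_y/2 = 0
Gamma^x_ij = (G*[ij,x] - F*[ij,y])/(EG - F^2), Gamma^y_ij = (E*[ij,y] - F*[ij,x])/(EG - F^2)

Answer: Gamma_xxx = 0, Gamma_xxy = 0, Gamma_xyy = 7/5, Gamma_yxx = 0, Gamma_yxy = -5/7, Gamma_yyy = 0


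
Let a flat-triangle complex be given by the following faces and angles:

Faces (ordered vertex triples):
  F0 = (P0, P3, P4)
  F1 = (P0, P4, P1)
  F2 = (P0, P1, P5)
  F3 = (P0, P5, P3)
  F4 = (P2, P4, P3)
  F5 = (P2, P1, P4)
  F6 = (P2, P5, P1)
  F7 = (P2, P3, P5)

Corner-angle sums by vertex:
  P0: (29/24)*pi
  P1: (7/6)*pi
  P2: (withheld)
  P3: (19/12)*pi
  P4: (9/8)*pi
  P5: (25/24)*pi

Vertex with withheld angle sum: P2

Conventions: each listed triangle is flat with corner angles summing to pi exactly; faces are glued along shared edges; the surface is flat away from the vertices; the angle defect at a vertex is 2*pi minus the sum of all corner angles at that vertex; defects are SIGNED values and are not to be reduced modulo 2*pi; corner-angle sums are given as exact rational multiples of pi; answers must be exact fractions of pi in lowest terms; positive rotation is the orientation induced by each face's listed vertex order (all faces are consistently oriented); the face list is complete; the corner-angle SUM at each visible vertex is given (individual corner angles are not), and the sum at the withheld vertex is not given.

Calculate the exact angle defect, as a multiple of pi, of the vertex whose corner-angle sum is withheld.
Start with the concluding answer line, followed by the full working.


Answer: defect(P2) = pi/8

V = 6, E = 12, F = 8; chi = V - E + F = 2
Gauss-Bonnet: total defect = 2*pi*chi = 4*pi; visible defects sum to (31/8)*pi


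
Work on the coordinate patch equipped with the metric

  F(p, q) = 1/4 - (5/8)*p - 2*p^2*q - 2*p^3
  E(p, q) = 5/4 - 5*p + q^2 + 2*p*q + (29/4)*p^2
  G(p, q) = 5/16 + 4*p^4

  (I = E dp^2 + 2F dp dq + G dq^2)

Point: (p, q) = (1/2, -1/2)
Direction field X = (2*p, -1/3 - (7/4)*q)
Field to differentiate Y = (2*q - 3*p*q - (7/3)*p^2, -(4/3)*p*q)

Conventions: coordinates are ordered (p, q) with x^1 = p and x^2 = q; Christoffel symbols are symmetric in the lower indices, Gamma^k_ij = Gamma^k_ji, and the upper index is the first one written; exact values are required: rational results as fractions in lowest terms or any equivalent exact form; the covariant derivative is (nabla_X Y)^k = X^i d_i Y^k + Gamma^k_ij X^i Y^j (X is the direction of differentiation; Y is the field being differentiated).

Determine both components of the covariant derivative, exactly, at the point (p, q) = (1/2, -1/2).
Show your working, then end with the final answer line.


E = 5/16, F = -1/16, G = 9/16 at the point
E_p = 5/4, E_q = 0, F_p = -9/8, F_q = -1/2, G_p = 2, G_q = 0
EG - F^2 = 11/64;  g^inv = (64/11) * [[9/16, 1/16], [1/16, 5/16]]
first-kind symbols [ij,l] = (1/2)(d_i g_jl + d_j g_il - d_l g_ij): [pp,p] = E_p/2 = 5/8, [pp,q] = F_p - E_q/2 = -9/8, [pq,p] = E_q/2 = 0, [pq,q] = G_p/2 = 1, [qq,p] = F_q - G_p/2 = -3/2, [qq,q] = G_q/2 = 0
Gamma^p_ij = (G*[ij,p] - F*[ij,q])/(EG - F^2), Gamma^q_ij = (E*[ij,q] - F*[ij,p])/(EG - F^2)
Gamma_ppp = 18/11, Gamma_ppq = 4/11, Gamma_pqq = -54/11, Gamma_qpp = -20/11, Gamma_qpq = 20/11, Gamma_qqq = -6/11
X = (1, 13/24), Y = (-5/6, 1/3) at the point

Answer: (nabla_X Y)^p = -4523/1584, (nabla_X Y)^q = 199/132


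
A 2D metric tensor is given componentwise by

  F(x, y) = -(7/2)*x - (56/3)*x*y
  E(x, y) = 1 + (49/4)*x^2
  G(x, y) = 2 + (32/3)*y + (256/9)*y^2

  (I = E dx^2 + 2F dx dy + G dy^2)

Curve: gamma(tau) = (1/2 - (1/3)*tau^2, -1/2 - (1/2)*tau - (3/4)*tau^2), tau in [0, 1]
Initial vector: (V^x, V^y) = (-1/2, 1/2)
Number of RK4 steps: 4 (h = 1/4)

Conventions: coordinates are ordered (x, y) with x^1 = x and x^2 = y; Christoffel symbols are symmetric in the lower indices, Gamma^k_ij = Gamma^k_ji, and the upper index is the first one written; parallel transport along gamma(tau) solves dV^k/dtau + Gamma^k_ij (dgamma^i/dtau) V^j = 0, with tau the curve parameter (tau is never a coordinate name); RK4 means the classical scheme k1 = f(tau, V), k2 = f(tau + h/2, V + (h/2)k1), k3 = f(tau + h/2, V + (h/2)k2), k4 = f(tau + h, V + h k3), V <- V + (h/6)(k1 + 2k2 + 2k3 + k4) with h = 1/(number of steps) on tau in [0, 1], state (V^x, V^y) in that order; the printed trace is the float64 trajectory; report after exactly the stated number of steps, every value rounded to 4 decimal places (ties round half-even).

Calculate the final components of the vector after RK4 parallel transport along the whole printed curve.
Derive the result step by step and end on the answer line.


gamma'(tau) = (-(2/3)*tau, -1/2 - (3/2)*tau); f(tau, V)^k = -Gamma^k_ij(gamma(tau)) gamma'^i(tau) V^j; h = 1/4; intermediate values shown to 6 dp
curve data and Christoffel symbols at the stage parameters:
  tau = 0.000000: gamma = (0.500000, -0.500000), gamma' = (0.000000, -0.500000); Gamma_xxx = 0.895431, Gamma_xxy = 0.000000, Gamma_xyy = -1.364467, Gamma_yxx = 0.852792, Gamma_yxy = 0.000000, Gamma_yyy = -1.299492
  tau = 0.125000: gamma = (0.494792, -0.574219), gamma' = (-0.083333, -0.687500); Gamma_xxx = 0.734429, Gamma_xxy = 0.000000, Gamma_xyy = -1.119130, Gamma_yxx = 0.874689, Gamma_yxy = 0.000000, Gamma_yyy = -1.332859
  tau = 0.250000: gamma = (0.479167, -0.671875), gamma' = (-0.166667, -0.875000); Gamma_xxx = 0.559762, Gamma_xxy = 0.000000, Gamma_xyy = -0.852971, Gamma_yxx = 0.862243, Gamma_yxy = 0.000000, Gamma_yyy = -1.313894
  tau = 0.375000: gamma = (0.453125, -0.792969), gamma' = (-0.250000, -1.062500); Gamma_xxx = 0.398113, Gamma_xxy = 0.000000, Gamma_xyy = -0.606649, Gamma_yxx = 0.810608, Gamma_yxy = 0.000000, Gamma_yyy = -1.235213
  tau = 0.500000: gamma = (0.416667, -0.937500), gamma' = (-0.333333, -1.250000); Gamma_xxx = 0.266860, Gamma_xxy = 0.000000, Gamma_xyy = -0.406644, Gamma_yxx = 0.731960, Gamma_yxy = 0.000000, Gamma_yyy = -1.115367
  tau = 0.625000: gamma = (0.369792, -1.105469), gamma' = (-0.416667, -1.437500); Gamma_xxx = 0.170016, Gamma_xxy = 0.000000, Gamma_xyy = -0.259071, Gamma_yxx = 0.643117, Gamma_yxy = 0.000000, Gamma_yyy = -0.979988
  tau = 0.750000: gamma = (0.312500, -1.296875), gamma' = (-0.500000, -1.625000); Gamma_xxx = 0.102898, Gamma_xxy = 0.000000, Gamma_xyy = -0.156796, Gamma_yxx = 0.556627, Gamma_yxy = 0.000000, Gamma_yyy = -0.848194
  tau = 0.875000: gamma = (0.244792, -1.511719), gamma' = (-0.583333, -1.812500); Gamma_xxx = 0.058100, Gamma_xxy = 0.000000, Gamma_xyy = -0.088533, Gamma_yxx = 0.478925, Gamma_yxy = 0.000000, Gamma_yyy = -0.729791
  tau = 1.000000: gamma = (0.166667, -1.750000), gamma' = (-0.666667, -2.000000); Gamma_xxx = 0.028843, Gamma_xxy = 0.000000, Gamma_xyy = -0.043952, Gamma_yxx = 0.412047, Gamma_yxy = 0.000000, Gamma_yyy = -0.627882
step 0: V^x = -0.5000, V^y = 0.5000
step 1: k1 = (-0.341117, -0.324873), k2 = (-0.386667, -0.460512), k3 = (-0.373971, -0.445390), k4 = (-0.345440, -0.532106); V <- V + (h/6)(k1 + 2k2 + 2k3 + k4): V^x = -0.5920, V^y = 0.3888
step 2: k1 = (-0.345411, -0.532061), k2 = (-0.270956, -0.551700), k3 = (-0.268447, -0.546592), k4 = (-0.186800, -0.512366); V <- V + (h/6)(k1 + 2k2 + 2k3 + k4): V^x = -0.6591, V^y = 0.2538
step 3: k1 = (-0.187618, -0.514608), k2 = (-0.118901, -0.449765), k3 = (-0.121311, -0.458882), k4 = (-0.070897, -0.383521); V <- V + (h/6)(k1 + 2k2 + 2k3 + k4): V^x = -0.6899, V^y = 0.1406
step 4: k1 = (-0.071323, -0.385824), k2 = (-0.038509, -0.317438), k3 = (-0.039742, -0.327599), k4 = (-0.018619, -0.265979); V <- V + (h/6)(k1 + 2k2 + 2k3 + k4): V^x = -0.7002, V^y = 0.0597

Answer: V^x = -0.7002, V^y = 0.0597


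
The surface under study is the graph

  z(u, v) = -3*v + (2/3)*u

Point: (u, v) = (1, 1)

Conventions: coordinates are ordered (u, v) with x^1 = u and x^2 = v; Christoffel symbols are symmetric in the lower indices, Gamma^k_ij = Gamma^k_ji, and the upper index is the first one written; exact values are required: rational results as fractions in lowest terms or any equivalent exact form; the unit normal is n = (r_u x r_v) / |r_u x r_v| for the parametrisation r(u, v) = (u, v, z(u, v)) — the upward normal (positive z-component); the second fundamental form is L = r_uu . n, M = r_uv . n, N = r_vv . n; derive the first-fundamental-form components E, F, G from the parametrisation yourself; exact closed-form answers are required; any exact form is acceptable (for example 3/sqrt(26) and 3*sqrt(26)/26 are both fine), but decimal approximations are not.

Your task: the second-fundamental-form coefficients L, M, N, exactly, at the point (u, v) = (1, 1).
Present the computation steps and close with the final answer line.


z_u = 2/3, z_v = -3, z_uu = 0, z_uv = 0, z_vv = 0
E = 13/9, F = -2, G = 10; answer radicand W^2 = 94/9
unnormalised second-form numerators: l = 0, m = 0, n = 0; L = l/sqrt(94/9), and similarly M = m/sqrt(W^2), N = n/sqrt(W^2)

Answer: L = 0, M = 0, N = 0


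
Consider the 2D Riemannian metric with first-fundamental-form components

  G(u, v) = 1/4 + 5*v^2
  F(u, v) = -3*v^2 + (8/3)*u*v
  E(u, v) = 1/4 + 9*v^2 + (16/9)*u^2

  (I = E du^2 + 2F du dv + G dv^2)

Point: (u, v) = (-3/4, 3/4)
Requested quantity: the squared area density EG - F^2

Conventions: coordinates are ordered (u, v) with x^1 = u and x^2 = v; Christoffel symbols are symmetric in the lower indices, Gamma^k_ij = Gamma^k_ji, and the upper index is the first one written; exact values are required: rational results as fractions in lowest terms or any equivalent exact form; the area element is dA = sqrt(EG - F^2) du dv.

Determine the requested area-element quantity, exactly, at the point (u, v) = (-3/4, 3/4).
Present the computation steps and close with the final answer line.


E = 101/16, F = -51/16, G = 49/16; EG - F^2 = 587/64

Answer: EG - F^2 = 587/64


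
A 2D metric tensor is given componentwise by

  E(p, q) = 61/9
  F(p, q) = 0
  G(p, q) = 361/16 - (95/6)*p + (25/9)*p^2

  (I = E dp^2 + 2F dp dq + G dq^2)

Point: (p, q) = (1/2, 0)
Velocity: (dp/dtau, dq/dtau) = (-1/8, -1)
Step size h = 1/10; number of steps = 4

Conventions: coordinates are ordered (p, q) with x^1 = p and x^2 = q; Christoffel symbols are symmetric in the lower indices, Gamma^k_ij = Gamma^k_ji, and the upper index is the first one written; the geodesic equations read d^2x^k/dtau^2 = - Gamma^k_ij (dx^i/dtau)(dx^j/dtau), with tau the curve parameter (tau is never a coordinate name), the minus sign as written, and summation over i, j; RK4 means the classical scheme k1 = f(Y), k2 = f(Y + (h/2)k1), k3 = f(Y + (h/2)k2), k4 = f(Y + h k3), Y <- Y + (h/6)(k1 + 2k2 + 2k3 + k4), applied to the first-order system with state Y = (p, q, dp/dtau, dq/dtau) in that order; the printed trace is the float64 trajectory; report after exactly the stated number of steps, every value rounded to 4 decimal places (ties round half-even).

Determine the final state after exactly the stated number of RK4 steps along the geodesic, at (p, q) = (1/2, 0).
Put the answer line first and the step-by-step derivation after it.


Answer: p = 0.3757, q = -0.3838, dp/dtau = -0.4871, dq/dtau = -0.9021

f(Y) = (dp/dtau, dq/dtau, -Gamma^p_ij Y'^i Y'^j, -Gamma^q_ij Y'^i Y'^j) with the Gammas evaluated at the stage position; h = 0.100000; intermediate values shown to 6 dp
step 0: p = 0.5000, q = 0.0000, dp/dtau = -0.1250, dq/dtau = -1.0000
step 1:
  k1: at (p, q) = (0.500000, 0.000000), (dp/dtau, dq/dtau) = (-0.125000, -1.000000); Gamma_ppp = 0.000000, Gamma_ppq = 0.000000, Gamma_pqq = 0.963115, Gamma_qpp = 0.000000, Gamma_qpq = -0.425532, Gamma_qqq = 0.000000; k1 = (-0.125000, -1.000000, -0.963115, 0.106383)
  k2: at (p, q) = (0.493750, -0.050000), (dp/dtau, dq/dtau) = (-0.173156, -0.994681); Gamma_ppp = 0.000000, Gamma_ppq = 0.000000, Gamma_pqq = 0.965676, Gamma_qpp = 0.000000, Gamma_qpq = -0.424403, Gamma_qqq = 0.000000; k2 = (-0.173156, -0.994681, -0.955430, 0.146194)
  k3: at (p, q) = (0.491342, -0.049734), (dp/dtau, dq/dtau) = (-0.172772, -0.992690); Gamma_ppp = 0.000000, Gamma_ppq = 0.000000, Gamma_pqq = 0.966663, Gamma_qpp = 0.000000, Gamma_qpq = -0.423970, Gamma_qqq = 0.000000; k3 = (-0.172772, -0.992690, -0.952583, 0.145429)
  k4: at (p, q) = (0.482723, -0.099269), (dp/dtau, dq/dtau) = (-0.220258, -0.985457); Gamma_ppp = 0.000000, Gamma_ppq = 0.000000, Gamma_pqq = 0.970196, Gamma_qpp = 0.000000, Gamma_qpq = -0.422426, Gamma_qqq = 0.000000; k4 = (-0.220258, -0.985457, -0.942182, 0.183380)
  Y <- Y + (h/6)(k1 + 2k2 + 2k3 + k4): p = 0.4827, q = -0.0993, dp/dtau = -0.2204, dq/dtau = -0.9854
step 2:
  k1: at (p, q) = (0.482715, -0.099337), (dp/dtau, dq/dtau) = (-0.220355, -0.985450); Gamma_ppp = 0.000000, Gamma_ppq = 0.000000, Gamma_pqq = 0.970199, Gamma_qpp = 0.000000, Gamma_qpq = -0.422425, Gamma_qqq = 0.000000; k1 = (-0.220355, -0.985450, -0.942171, 0.183458)
  k2: at (p, q) = (0.471697, -0.148609), (dp/dtau, dq/dtau) = (-0.267464, -0.976277); Gamma_ppp = 0.000000, Gamma_ppq = 0.000000, Gamma_pqq = 0.974714, Gamma_qpp = 0.000000, Gamma_qpq = -0.420468, Gamma_qqq = 0.000000; k2 = (-0.267464, -0.976277, -0.929016, 0.219584)
  k3: at (p, q) = (0.469342, -0.148151), (dp/dtau, dq/dtau) = (-0.266806, -0.974471); Gamma_ppp = 0.000000, Gamma_ppq = 0.000000, Gamma_pqq = 0.975680, Gamma_qpp = 0.000000, Gamma_qpq = -0.420052, Gamma_qqq = 0.000000; k3 = (-0.266806, -0.974471, -0.926499, 0.218423)
  k4: at (p, q) = (0.456034, -0.196784), (dp/dtau, dq/dtau) = (-0.313005, -0.963608); Gamma_ppp = 0.000000, Gamma_ppq = 0.000000, Gamma_pqq = 0.981134, Gamma_qpp = 0.000000, Gamma_qpq = -0.417717, Gamma_qqq = 0.000000; k4 = (-0.313005, -0.963608, -0.911021, 0.251979)
  Y <- Y + (h/6)(k1 + 2k2 + 2k3 + k4): p = 0.4560, q = -0.1968, dp/dtau = -0.3131, dq/dtau = -0.9636
step 3:
  k1: at (p, q) = (0.456016, -0.196846), (dp/dtau, dq/dtau) = (-0.313092, -0.963592); Gamma_ppp = 0.000000, Gamma_ppq = 0.000000, Gamma_pqq = 0.981141, Gamma_qpp = 0.000000, Gamma_qpq = -0.417714, Gamma_qqq = 0.000000; k1 = (-0.313092, -0.963592, -0.910999, 0.252043)
  k2: at (p, q) = (0.440362, -0.245025), (dp/dtau, dq/dtau) = (-0.358642, -0.950990); Gamma_ppp = 0.000000, Gamma_ppq = 0.000000, Gamma_pqq = 0.987557, Gamma_qpp = 0.000000, Gamma_qpq = -0.415000, Gamma_qqq = 0.000000; k2 = (-0.358642, -0.950990, -0.893129, 0.283084)
  k3: at (p, q) = (0.438084, -0.244395), (dp/dtau, dq/dtau) = (-0.357749, -0.949438); Gamma_ppp = 0.000000, Gamma_ppq = 0.000000, Gamma_pqq = 0.988490, Gamma_qpp = 0.000000, Gamma_qpq = -0.414608, Gamma_qqq = 0.000000; k3 = (-0.357749, -0.949438, -0.891057, 0.281652)
  k4: at (p, q) = (0.420242, -0.291790), (dp/dtau, dq/dtau) = (-0.402198, -0.935427); Gamma_ppp = 0.000000, Gamma_ppq = 0.000000, Gamma_pqq = 0.995803, Gamma_qpp = 0.000000, Gamma_qpq = -0.411564, Gamma_qqq = 0.000000; k4 = (-0.402198, -0.935427, -0.871351, 0.309683)
  Y <- Y + (h/6)(k1 + 2k2 + 2k3 + k4): p = 0.4202, q = -0.2918, dp/dtau = -0.4023, dq/dtau = -0.9354
step 4:
  k1: at (p, q) = (0.420215, -0.291844), (dp/dtau, dq/dtau) = (-0.402271, -0.935406); Gamma_ppp = 0.000000, Gamma_ppq = 0.000000, Gamma_pqq = 0.995813, Gamma_qpp = 0.000000, Gamma_qpq = -0.411559, Gamma_qqq = 0.000000; k1 = (-0.402271, -0.935406, -0.871321, 0.309728)
  k2: at (p, q) = (0.400102, -0.338614), (dp/dtau, dq/dtau) = (-0.445837, -0.919919); Gamma_ppp = 0.000000, Gamma_ppq = 0.000000, Gamma_pqq = 1.004057, Gamma_qpp = 0.000000, Gamma_qpq = -0.408180, Gamma_qqq = 0.000000; k2 = (-0.445837, -0.919919, -0.849684, 0.334817)
  k3: at (p, q) = (0.397923, -0.337840), (dp/dtau, dq/dtau) = (-0.444755, -0.918665); Gamma_ppp = 0.000000, Gamma_ppq = 0.000000, Gamma_pqq = 1.004949, Gamma_qpp = 0.000000, Gamma_qpq = -0.407818, Gamma_qqq = 0.000000; k3 = (-0.444755, -0.918665, -0.848122, 0.333253)
  k4: at (p, q) = (0.375740, -0.383710), (dp/dtau, dq/dtau) = (-0.487083, -0.902080); Gamma_ppp = 0.000000, Gamma_ppq = 0.000000, Gamma_pqq = 1.014041, Gamma_qpp = 0.000000, Gamma_qpq = -0.404161, Gamma_qqq = 0.000000; k4 = (-0.487083, -0.902080, -0.825175, 0.355167)
  Y <- Y + (h/6)(k1 + 2k2 + 2k3 + k4): p = 0.3757, q = -0.3838, dp/dtau = -0.4871, dq/dtau = -0.9021


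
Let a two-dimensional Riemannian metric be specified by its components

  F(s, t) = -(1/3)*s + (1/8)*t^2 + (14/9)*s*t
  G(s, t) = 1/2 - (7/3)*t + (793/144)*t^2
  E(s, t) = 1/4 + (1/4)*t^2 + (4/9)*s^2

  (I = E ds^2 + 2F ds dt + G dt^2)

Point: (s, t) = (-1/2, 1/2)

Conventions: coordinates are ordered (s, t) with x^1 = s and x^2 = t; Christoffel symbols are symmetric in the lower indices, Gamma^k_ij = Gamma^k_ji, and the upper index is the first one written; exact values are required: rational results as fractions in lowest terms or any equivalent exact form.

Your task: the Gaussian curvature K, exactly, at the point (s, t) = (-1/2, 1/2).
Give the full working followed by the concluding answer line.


E = 61/144, F = -55/288, G = 409/576, EG - F^2 = 203/768 at the point
E_s = -4/9, E_t = 1/4, F_s = 4/9, F_t = -47/72, G_s = 0, G_t = 457/144
E_tt = 1/2, F_st = 14/9, G_ss = 0
Compute both Brioschi determinants and normalise by (EG - F^2)^2.
M1 = [[-E_tt/2 + F_st - G_ss/2, E_s/2, F_s - E_t/2], [F_t - G_s/2, E, F], [G_t/2, F, G]] = [[47/36, -2/9, 23/72], [-47/72, 61/144, -55/288], [457/288, -55/288, 409/576]]; det M1 = 551/4096
M2 = [[0, E_t/2, G_s/2], [E_t/2, E, F], [G_s/2, F, G]] = [[0, 1/8, 0], [1/8, 61/144, -55/288], [0, -55/288, 409/576]]; det M2 = -409/36864
det M1 - det M2 = 671/4608; K = 671/4608 / (203/768)^2 = 85888/41209

Answer: K = 85888/41209


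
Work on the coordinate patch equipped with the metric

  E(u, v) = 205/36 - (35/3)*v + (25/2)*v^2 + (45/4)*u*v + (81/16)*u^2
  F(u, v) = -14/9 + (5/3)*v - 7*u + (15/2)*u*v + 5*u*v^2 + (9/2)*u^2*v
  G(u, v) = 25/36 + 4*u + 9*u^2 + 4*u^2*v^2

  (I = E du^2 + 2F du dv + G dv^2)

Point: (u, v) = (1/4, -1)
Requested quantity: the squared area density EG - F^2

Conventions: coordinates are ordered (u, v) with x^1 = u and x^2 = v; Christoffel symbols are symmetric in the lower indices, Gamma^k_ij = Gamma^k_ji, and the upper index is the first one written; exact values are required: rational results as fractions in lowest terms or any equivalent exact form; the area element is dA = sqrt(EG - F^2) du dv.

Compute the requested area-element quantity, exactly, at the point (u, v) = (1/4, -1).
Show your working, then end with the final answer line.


E = 63049/2304, F = -1693/288, G = 361/144; EG - F^2 = 139453/4096

Answer: EG - F^2 = 139453/4096


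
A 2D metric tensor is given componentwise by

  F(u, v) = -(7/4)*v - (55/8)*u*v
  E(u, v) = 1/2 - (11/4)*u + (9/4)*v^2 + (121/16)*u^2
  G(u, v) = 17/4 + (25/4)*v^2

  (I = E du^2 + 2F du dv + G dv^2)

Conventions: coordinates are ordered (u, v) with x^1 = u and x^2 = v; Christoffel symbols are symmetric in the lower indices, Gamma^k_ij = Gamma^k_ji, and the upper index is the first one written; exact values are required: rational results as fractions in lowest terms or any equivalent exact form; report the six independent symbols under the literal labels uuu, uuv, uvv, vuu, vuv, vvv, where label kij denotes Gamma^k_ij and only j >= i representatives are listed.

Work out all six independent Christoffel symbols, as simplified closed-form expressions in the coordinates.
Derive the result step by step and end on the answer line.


E = 1/2 - (11/4)*u + (9/4)*v^2 + (121/16)*u^2; F = -(7/4)*v - (55/8)*u*v; G = 17/4 + (25/4)*v^2
Gamma^k_ij = (1/2) g^{kl} (d_i g_jl + d_j g_il - d_l g_ij), with g^inv = (1/(EG-F^2)) [[G, -F], [-F, E]]
first partials: E_u = -11/4 + (121/8)*u, E_v = (9/2)*v, F_u = -(55/8)*v, F_v = -7/4 - (55/8)*u, G_u = 0, G_v = (25/2)*v
D = EG - F^2 = 17/8 - (187/16)*u + (77/8)*v^2 + (2057/64)*u^2 - (165/4)*u*v^2 + (225/16)*v^4
expanded: Gamma^u_uu = (G E_u - 2F F_u + F E_v)/(2D), Gamma^u_uv = (G E_v - F G_u)/(2D), Gamma^u_vv = (2G F_v - G G_u - F G_v)/(2D), Gamma^v_uu = (2E F_u - E E_v - F E_u)/(2D), Gamma^v_uv = (E G_u - F E_v)/(2D), Gamma^v_vv = (E G_v - 2F F_v + F G_u)/(2D); substitute and cancel common factors

Answer: Gamma_uuu = (-990*u*v^2 + 2057*u - 1572*v^2 - 374)/(2057*u^2 - 2640*u*v^2 - 748*u + 900*v^4 + 616*v^2 + 136), Gamma_uuv = (900*v^3 + 612*v)/(2057*u^2 - 2640*u*v^2 - 748*u + 900*v^4 + 616*v^2 + 136), Gamma_uvv = (-1870*u - 476)/(2057*u^2 - 2640*u*v^2 - 748*u + 900*v^4 + 616*v^2 + 136), Gamma_vuu = (-1089*u^2*v + 1848*u*v - 1314*v^3 - 446*v)/(2057*u^2 - 2640*u*v^2 - 748*u + 900*v^4 + 616*v^2 + 136), Gamma_vuv = (990*u*v^2 + 252*v^2)/(2057*u^2 - 2640*u*v^2 - 748*u + 900*v^4 + 616*v^2 + 136), Gamma_vvv = (-2640*u*v + 900*v^3 + 4*v)/(2057*u^2 - 2640*u*v^2 - 748*u + 900*v^4 + 616*v^2 + 136)


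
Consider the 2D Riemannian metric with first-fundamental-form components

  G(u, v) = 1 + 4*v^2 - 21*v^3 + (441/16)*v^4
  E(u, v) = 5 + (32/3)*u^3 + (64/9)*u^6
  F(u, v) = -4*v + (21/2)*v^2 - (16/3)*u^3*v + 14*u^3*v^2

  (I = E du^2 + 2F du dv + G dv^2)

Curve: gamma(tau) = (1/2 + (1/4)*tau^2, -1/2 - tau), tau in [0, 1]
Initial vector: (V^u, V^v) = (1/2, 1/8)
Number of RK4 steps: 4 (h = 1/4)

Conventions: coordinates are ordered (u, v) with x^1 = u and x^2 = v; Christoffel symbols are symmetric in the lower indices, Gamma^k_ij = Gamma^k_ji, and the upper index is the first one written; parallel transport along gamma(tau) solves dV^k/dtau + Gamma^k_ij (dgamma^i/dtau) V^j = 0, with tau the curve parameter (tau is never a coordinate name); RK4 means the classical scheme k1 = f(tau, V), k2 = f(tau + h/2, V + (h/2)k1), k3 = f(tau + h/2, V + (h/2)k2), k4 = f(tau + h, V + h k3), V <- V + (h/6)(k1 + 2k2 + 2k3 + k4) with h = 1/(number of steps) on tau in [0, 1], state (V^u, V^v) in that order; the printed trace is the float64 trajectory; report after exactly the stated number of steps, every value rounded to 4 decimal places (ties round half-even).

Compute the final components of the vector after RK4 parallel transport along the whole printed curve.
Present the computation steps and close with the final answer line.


gamma'(tau) = ((1/2)*tau, -1); f(tau, V)^k = -Gamma^k_ij(gamma(tau)) gamma'^i(tau) V^j; h = 1/4; intermediate values shown to 6 dp
curve data and Christoffel symbols at the stage parameters:
  tau = 0.000000: gamma = (0.500000, -0.500000), gamma' = (0.000000, -1.000000); Gamma_uuu = 0.395745, Gamma_uuv = 0.000000, Gamma_uvv = -1.434576, Gamma_vuu = 0.392212, Gamma_vuv = 0.000000, Gamma_vvv = -1.421767
  tau = 0.125000: gamma = (0.503906, -0.625000), gamma' = (0.062500, -1.000000); Gamma_uuu = 0.273697, Gamma_uuv = 0.000000, Gamma_uvv = -1.153667, Gamma_vuu = 0.385875, Gamma_vuv = 0.000000, Gamma_vvv = -1.626512
  tau = 0.250000: gamma = (0.515625, -0.750000), gamma' = (0.125000, -1.000000); Gamma_uuu = 0.190396, Gamma_uuv = 0.000000, Gamma_uvv = -0.883970, Gamma_vuu = 0.358416, Gamma_vuv = 0.000000, Gamma_vvv = -1.664051
  tau = 0.375000: gamma = (0.535156, -0.875000), gamma' = (0.187500, -1.000000); Gamma_uuu = 0.137659, Gamma_uuv = 0.000000, Gamma_uvv = -0.672183, Gamma_vuu = 0.329733, Gamma_vuv = 0.000000, Gamma_vvv = -1.610069
  tau = 0.500000: gamma = (0.562500, -1.000000), gamma' = (0.250000, -1.000000); Gamma_uuu = 0.104946, Gamma_uuv = 0.000000, Gamma_uvv = -0.518254, Gamma_vuu = 0.307467, Gamma_vuv = 0.000000, Gamma_vvv = -1.518358
  tau = 0.625000: gamma = (0.597656, -1.125000), gamma' = (0.312500, -1.000000); Gamma_uuu = 0.084667, Gamma_uuv = 0.000000, Gamma_uvv = -0.409256, Gamma_vuu = 0.293108, Gamma_vuv = 0.000000, Gamma_vvv = -1.416794
  tau = 0.750000: gamma = (0.640625, -1.250000), gamma' = (0.375000, -1.000000); Gamma_uuu = 0.072186, Gamma_uuv = 0.000000, Gamma_uvv = -0.332545, Gamma_vuu = 0.286038, Gamma_vuv = 0.000000, Gamma_vvv = -1.317713
  tau = 0.875000: gamma = (0.691406, -1.375000), gamma' = (0.437500, -1.000000); Gamma_uuu = 0.064829, Gamma_uuv = 0.000000, Gamma_uvv = -0.278641, Gamma_vuu = 0.285193, Gamma_vuv = 0.000000, Gamma_vvv = -1.225796
  tau = 1.000000: gamma = (0.750000, -1.500000), gamma' = (0.500000, -1.000000); Gamma_uuu = 0.061095, Gamma_uuv = 0.000000, Gamma_uvv = -0.240984, Gamma_vuu = 0.289588, Gamma_vuv = 0.000000, Gamma_vvv = -1.142266
step 0: V^u = 0.5000, V^v = 0.1250
step 1: k1 = (-0.179322, -0.177721), k2 = (-0.126749, -0.178699), k3 = (-0.126720, -0.178659), k4 = (-0.082160, -0.154664); V <- V + (h/6)(k1 + 2k2 + 2k3 + k4): V^u = 0.4680, V^v = 0.0814
step 2: k1 = (-0.083067, -0.156372), k2 = (-0.053368, -0.127833), k3 = (-0.055862, -0.133806), k4 = (-0.036746, -0.107658); V <- V + (h/6)(k1 + 2k2 + 2k3 + k4): V^u = 0.4539, V^v = 0.0486
step 3: k1 = (-0.037078, -0.108630), k2 = (-0.026205, -0.090720), k3 = (-0.027158, -0.094017), k4 = (-0.020437, -0.080983); V <- V + (h/6)(k1 + 2k2 + 2k3 + k4): V^u = 0.4470, V^v = 0.0253
step 4: k1 = (-0.020505, -0.081252), k2 = (-0.016818, -0.073986), k3 = (-0.017084, -0.075157), k4 = (-0.015088, -0.071515); V <- V + (h/6)(k1 + 2k2 + 2k3 + k4): V^u = 0.4427, V^v = 0.0065

Answer: V^u = 0.4427, V^v = 0.0065


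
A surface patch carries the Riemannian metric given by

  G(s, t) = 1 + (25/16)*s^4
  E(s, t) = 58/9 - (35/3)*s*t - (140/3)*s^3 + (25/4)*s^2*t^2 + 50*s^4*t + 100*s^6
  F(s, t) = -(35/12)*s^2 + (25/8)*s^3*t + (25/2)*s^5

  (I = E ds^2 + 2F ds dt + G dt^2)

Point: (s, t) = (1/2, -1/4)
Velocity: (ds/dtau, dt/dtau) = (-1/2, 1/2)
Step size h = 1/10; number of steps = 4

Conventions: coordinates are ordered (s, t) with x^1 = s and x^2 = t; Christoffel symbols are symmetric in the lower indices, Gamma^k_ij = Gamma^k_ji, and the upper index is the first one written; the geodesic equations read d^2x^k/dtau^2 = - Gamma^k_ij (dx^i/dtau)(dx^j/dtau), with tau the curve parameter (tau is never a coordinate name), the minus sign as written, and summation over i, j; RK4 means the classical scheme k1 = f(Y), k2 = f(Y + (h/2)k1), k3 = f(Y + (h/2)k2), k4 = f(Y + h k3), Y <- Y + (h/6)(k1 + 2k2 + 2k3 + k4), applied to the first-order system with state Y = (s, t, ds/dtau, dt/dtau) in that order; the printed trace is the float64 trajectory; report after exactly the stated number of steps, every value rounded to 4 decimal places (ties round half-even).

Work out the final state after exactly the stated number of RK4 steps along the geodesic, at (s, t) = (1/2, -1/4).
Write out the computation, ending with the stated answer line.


f(Y) = (ds/dtau, dt/dtau, -Gamma^s_ij Y'^i Y'^j, -Gamma^t_ij Y'^i Y'^j) with the Gammas evaluated at the stage position; h = 0.100000; intermediate values shown to 6 dp
step 0: s = 0.5000, t = -0.2500, ds/dtau = -0.5000, dt/dtau = 0.5000
step 1:
  k1: at (s, t) = (0.500000, -0.250000), (ds/dtau, dt/dtau) = (-0.500000, 0.500000); Gamma_sss = -3.150470, Gamma_sst = -0.572813, Gamma_stt = 0.000000, Gamma_tss = 0.705329, Gamma_tst = 0.128242, Gamma_ttt = 0.000000; k1 = (-0.500000, 0.500000, 0.501211, -0.112211)
  k2: at (s, t) = (0.475000, -0.225000), (ds/dtau, dt/dtau) = (-0.474939, 0.494389); Gamma_sss = -2.776923, Gamma_sst = -0.531335, Gamma_stt = 0.000000, Gamma_tss = 0.512283, Gamma_tst = 0.098020, Gamma_ttt = 0.000000; k2 = (-0.474939, 0.494389, 0.376863, -0.069523)
  k3: at (s, t) = (0.476253, -0.225281), (ds/dtau, dt/dtau) = (-0.481157, 0.496524); Gamma_sss = -2.796922, Gamma_sst = -0.533559, Gamma_stt = 0.000000, Gamma_tss = 0.521243, Gamma_tst = 0.099436, Gamma_ttt = 0.000000; k3 = (-0.481157, 0.496524, 0.392580, -0.073162)
  k4: at (s, t) = (0.451884, -0.200348), (ds/dtau, dt/dtau) = (-0.460742, 0.492684); Gamma_sss = -2.458930, Gamma_sst = -0.493835, Gamma_stt = 0.000000, Gamma_tss = 0.383427, Gamma_tst = 0.077005, Gamma_ttt = 0.000000; k4 = (-0.460742, 0.492684, 0.297788, -0.046435)
  Y <- Y + (h/6)(k1 + 2k2 + 2k3 + k4): s = 0.4521, t = -0.2004, ds/dtau = -0.4610, dt/dtau = 0.4926
step 2:
  k1: at (s, t) = (0.452118, -0.200425), (ds/dtau, dt/dtau) = (-0.461035, 0.492600); Gamma_sss = -2.462319, Gamma_sst = -0.494232, Gamma_stt = 0.000000, Gamma_tss = 0.384640, Gamma_tst = 0.077204, Gamma_ttt = 0.000000; k1 = (-0.461035, 0.492600, 0.298889, -0.046690)
  k2: at (s, t) = (0.429066, -0.175795), (ds/dtau, dt/dtau) = (-0.446091, 0.490265); Gamma_sss = -2.172463, Gamma_sst = -0.458415, Gamma_stt = 0.000000, Gamma_tss = 0.288644, Gamma_tst = 0.060907, Gamma_ttt = 0.000000; k2 = (-0.446091, 0.490265, 0.231800, -0.030798)
  k3: at (s, t) = (0.429813, -0.175912), (ds/dtau, dt/dtau) = (-0.449445, 0.491060); Gamma_sss = -2.182592, Gamma_sst = -0.459640, Gamma_stt = 0.000000, Gamma_tss = 0.291620, Gamma_tst = 0.061413, Gamma_ttt = 0.000000; k3 = (-0.449445, 0.491060, 0.237997, -0.031799)
  k4: at (s, t) = (0.407173, -0.151319), (ds/dtau, dt/dtau) = (-0.437236, 0.489420); Gamma_sss = -1.924541, Gamma_sst = -0.426307, Gamma_stt = 0.000000, Gamma_tss = 0.220071, Gamma_tst = 0.048748, Gamma_ttt = 0.000000; k4 = (-0.437236, 0.489420, 0.185472, -0.021209)
  Y <- Y + (h/6)(k1 + 2k2 + 2k3 + k4): s = 0.4073, t = -0.1513, ds/dtau = -0.4373, dt/dtau = 0.4894
step 3:
  k1: at (s, t) = (0.407295, -0.151347), (ds/dtau, dt/dtau) = (-0.437303, 0.489381); Gamma_sss = -1.926032, Gamma_sst = -0.426495, Gamma_stt = 0.000000, Gamma_tss = 0.220438, Gamma_tst = 0.048813, Gamma_ttt = 0.000000; k1 = (-0.437303, 0.489381, 0.185776, -0.021262)
  k2: at (s, t) = (0.385430, -0.126878), (ds/dtau, dt/dtau) = (-0.428014, 0.488318); Gamma_sss = -1.701827, Gamma_sst = -0.396144, Gamma_stt = 0.000000, Gamma_tss = 0.167828, Gamma_tst = 0.039066, Gamma_ttt = 0.000000; k2 = (-0.428014, 0.488318, 0.146174, -0.014415)
  k3: at (s, t) = (0.385895, -0.126931), (ds/dtau, dt/dtau) = (-0.429994, 0.488661); Gamma_sss = -1.707059, Gamma_sst = -0.396824, Gamma_stt = 0.000000, Gamma_tss = 0.168918, Gamma_tst = 0.039267, Gamma_ttt = 0.000000; k3 = (-0.429994, 0.488661, 0.148864, -0.014731)
  k4: at (s, t) = (0.364296, -0.102481), (ds/dtau, dt/dtau) = (-0.422416, 0.487908); Gamma_sss = -1.506948, Gamma_sst = -0.368425, Gamma_stt = 0.000000, Gamma_tss = 0.128647, Gamma_tst = 0.031452, Gamma_ttt = 0.000000; k4 = (-0.422416, 0.487908, 0.117028, -0.009991)
  Y <- Y + (h/6)(k1 + 2k2 + 2k3 + k4): s = 0.3644, t = -0.1025, ds/dtau = -0.4224, dt/dtau = 0.4879
step 4:
  k1: at (s, t) = (0.364366, -0.102493), (ds/dtau, dt/dtau) = (-0.422421, 0.487889); Gamma_sss = -1.507664, Gamma_sst = -0.368522, Gamma_stt = 0.000000, Gamma_tss = 0.128774, Gamma_tst = 0.031477, Gamma_ttt = 0.000000; k1 = (-0.422421, 0.487889, 0.117126, -0.010004)
  k2: at (s, t) = (0.343245, -0.078098), (ds/dtau, dt/dtau) = (-0.416565, 0.487389); Gamma_sss = -1.331540, Gamma_sst = -0.342174, Gamma_stt = 0.000000, Gamma_tss = 0.098248, Gamma_tst = 0.025247, Gamma_ttt = 0.000000; k2 = (-0.416565, 0.487389, 0.092115, -0.006797)
  k3: at (s, t) = (0.343538, -0.078123), (ds/dtau, dt/dtau) = (-0.417816, 0.487549); Gamma_sss = -1.334280, Gamma_sst = -0.342558, Gamma_stt = 0.000000, Gamma_tss = 0.098666, Gamma_tst = 0.025331, Gamma_ttt = 0.000000; k3 = (-0.417816, 0.487549, 0.093363, -0.006904)
  k4: at (s, t) = (0.322585, -0.053738), (ds/dtau, dt/dtau) = (-0.413085, 0.487199); Gamma_sss = -1.176530, Gamma_sst = -0.317600, Gamma_stt = 0.000000, Gamma_tss = 0.074983, Gamma_tst = 0.020241, Gamma_ttt = 0.000000; k4 = (-0.413085, 0.487199, 0.072925, -0.004648)
  Y <- Y + (h/6)(k1 + 2k2 + 2k3 + k4): s = 0.3226, t = -0.0537, ds/dtau = -0.4131, dt/dtau = 0.4872

Answer: s = 0.3226, t = -0.0537, ds/dtau = -0.4131, dt/dtau = 0.4872


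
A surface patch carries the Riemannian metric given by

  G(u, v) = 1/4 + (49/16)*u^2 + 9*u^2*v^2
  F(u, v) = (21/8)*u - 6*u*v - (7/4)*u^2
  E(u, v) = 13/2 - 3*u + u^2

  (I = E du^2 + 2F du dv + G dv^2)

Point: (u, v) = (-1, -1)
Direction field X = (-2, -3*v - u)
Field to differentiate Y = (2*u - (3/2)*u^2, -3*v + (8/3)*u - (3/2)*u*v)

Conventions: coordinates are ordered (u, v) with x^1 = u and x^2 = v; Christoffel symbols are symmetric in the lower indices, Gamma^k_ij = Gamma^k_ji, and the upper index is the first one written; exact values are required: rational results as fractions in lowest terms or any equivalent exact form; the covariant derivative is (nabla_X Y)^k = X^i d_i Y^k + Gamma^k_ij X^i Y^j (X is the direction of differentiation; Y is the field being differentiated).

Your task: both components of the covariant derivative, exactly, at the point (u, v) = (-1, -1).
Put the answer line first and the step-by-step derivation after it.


Answer: (nabla_X Y)^u = 250882/4155, (nabla_X Y)^v = 277166/4155

E = 21/2, F = -83/8, G = 197/16 at the point
E_u = -5, E_v = 0, F_u = 97/8, F_v = 6, G_u = -193/8, G_v = -18
EG - F^2 = 1385/64;  g^inv = (64/1385) * [[197/16, 83/8], [83/8, 21/2]]
first-kind symbols [ij,l] = (1/2)(d_i g_jl + d_j g_il - d_l g_ij): [uu,u] = E_u/2 = -5/2, [uu,v] = F_u - E_v/2 = 97/8, [uv,u] = E_v/2 = 0, [uv,v] = G_u/2 = -193/16, [vv,u] = F_v - G_u/2 = 289/16, [vv,v] = G_v/2 = -9
Gamma^u_ij = (G*[ij,u] - F*[ij,v])/(EG - F^2), Gamma^v_ij = (E*[ij,v] - F*[ij,u])/(EG - F^2)
Gamma_uuu = 6081/1385, Gamma_uuv = -16019/2770, Gamma_uvv = 33029/5540, Gamma_vuu = 6488/1385, Gamma_vuv = -8106/1385, Gamma_vvv = 11891/2770
X = (-2, 4), Y = (-7/2, -7/6) at the point


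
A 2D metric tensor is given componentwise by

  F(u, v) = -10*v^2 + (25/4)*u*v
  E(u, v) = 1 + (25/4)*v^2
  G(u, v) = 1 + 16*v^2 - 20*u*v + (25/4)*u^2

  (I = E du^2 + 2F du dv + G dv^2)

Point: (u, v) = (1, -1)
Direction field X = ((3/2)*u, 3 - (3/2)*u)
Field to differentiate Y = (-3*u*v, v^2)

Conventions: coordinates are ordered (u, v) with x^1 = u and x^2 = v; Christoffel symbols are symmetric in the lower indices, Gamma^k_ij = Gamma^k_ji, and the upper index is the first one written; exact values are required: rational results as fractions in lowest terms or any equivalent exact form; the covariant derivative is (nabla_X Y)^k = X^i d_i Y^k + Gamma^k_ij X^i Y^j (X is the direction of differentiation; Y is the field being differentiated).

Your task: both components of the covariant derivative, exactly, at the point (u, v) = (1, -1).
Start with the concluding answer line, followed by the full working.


Answer: (nabla_X Y)^u = -5/11, (nabla_X Y)^v = -20/11

E = 29/4, F = -65/4, G = 173/4 at the point
E_u = 0, E_v = -25/2, F_u = -25/4, F_v = 105/4, G_u = 65/2, G_v = -52
EG - F^2 = 99/2;  g^inv = (2/99) * [[173/4, 65/4], [65/4, 29/4]]
first-kind symbols [ij,l] = (1/2)(d_i g_jl + d_j g_il - d_l g_ij): [uu,u] = E_u/2 = 0, [uu,v] = F_u - E_v/2 = 0, [uv,u] = E_v/2 = -25/4, [uv,v] = G_u/2 = 65/4, [vv,u] = F_v - G_u/2 = 10, [vv,v] = G_v/2 = -26
Gamma^u_ij = (G*[ij,u] - F*[ij,v])/(EG - F^2), Gamma^v_ij = (E*[ij,v] - F*[ij,u])/(EG - F^2)
Gamma_uuu = 0, Gamma_uuv = -25/198, Gamma_uvv = 20/99, Gamma_vuu = 0, Gamma_vuv = 65/198, Gamma_vvv = -52/99
X = (3/2, 3/2), Y = (3, 1) at the point
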